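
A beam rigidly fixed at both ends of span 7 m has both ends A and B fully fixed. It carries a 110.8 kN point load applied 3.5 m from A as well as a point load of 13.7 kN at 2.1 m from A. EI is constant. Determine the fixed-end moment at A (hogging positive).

M_A = 111 kN·m

Release both end moments; the primary structure is a simply-supported span AB with redundants M_A and M_B.
End rotations of the released simple span under the applied load (×1/EI):
  at A: point load 110.8 at a = 3.5: Pab(L + b)/(6LEI) = 339.3/EI
  at B: point load 110.8 at a = 3.5: Pab(L + a)/(6LEI) = 339.3/EI
  at A: point load 13.7 at a = 2.1: Pab(L + b)/(6LEI) = 39.94/EI
  at B: point load 13.7 at a = 2.1: Pab(L + a)/(6LEI) = 30.54/EI
  θ_A0 = 379.3/EI,  θ_B0 = 369.9/EI
Flexibility coefficients: a unit moment at one end gives L/(3EI) there and L/(6EI) at the far end, so f₁₁ = f₂₂ = 2.333/EI and f₁₂ = f₂₁ = 1.167/EI.
Compatibility — zero rotation at each built-in end:
  2.333 M_A + 1.167 M_B = 379.3
  1.167 M_A + 2.333 M_B = 369.9
Solving the pair gives M_A = 111 kN·m and M_B = 103 kN·m (hogging).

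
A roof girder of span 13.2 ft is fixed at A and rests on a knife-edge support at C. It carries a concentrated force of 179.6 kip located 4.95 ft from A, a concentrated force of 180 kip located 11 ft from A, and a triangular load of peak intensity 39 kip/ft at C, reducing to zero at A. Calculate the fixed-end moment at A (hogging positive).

M_A = 1040 kip·ft

Release the roller at C. Primary structure: cantilever fixed at A.
Deflection at C on the released cantilever, summing each load's contribution:
  point load 179.6 at a = 4.95: Pa²(3L − a)/(6EI) = 25414/EI
  point load 180 at a = 11: Pa²(3L − a)/(6EI) = 103818/EI
  triangular load, peak 39 at the free end: 11w₀L⁴/(120EI) = 108535/EI
  δ_0 = 237767/EI
Flexibility coefficient — unit upward force at C: δ_{CC} = L³/(3EI) = 766.7/EI.
Compatibility at C: δ_0 − R_C·δ_{CC} = 0, so R_C = 237767/766.7 = 310.1 kip.
Moment equilibrium about A: M_A = Σ(load moments about A) − R_C·L = 5134 − 310.1×13.2 = 1040 kip·ft.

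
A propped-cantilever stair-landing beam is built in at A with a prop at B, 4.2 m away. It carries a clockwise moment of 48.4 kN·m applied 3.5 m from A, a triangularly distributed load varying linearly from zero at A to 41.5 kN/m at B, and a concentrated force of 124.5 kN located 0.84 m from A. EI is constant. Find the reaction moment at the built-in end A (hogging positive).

M_A = 95.82 kN·m

Release the roller at B. Primary structure: cantilever fixed at A.
Deflection at B on the released cantilever, summing each load's contribution:
  clockwise couple 48.4 at a = 3.5: M₀a(2L − a)/(2EI) = 415/EI
  triangular load, peak 41.5 at the free end: 11w₀L⁴/(120EI) = 1184/EI
  point load 124.5 at a = 0.84: Pa²(3L − a)/(6EI) = 172.2/EI
  δ_0 = 1771/EI
Tip deflection under a unit load at B: L³/(3EI) = 24.7/EI.
The prop prevents deflection at B: R_B = δ_0/δ_{BB} = 1771/24.7 = 71.71 kN.
Moment equilibrium about A: M_A = Σ(load moments about A) − R_B·L = 397 − 71.71×4.2 = 95.82 kN·m.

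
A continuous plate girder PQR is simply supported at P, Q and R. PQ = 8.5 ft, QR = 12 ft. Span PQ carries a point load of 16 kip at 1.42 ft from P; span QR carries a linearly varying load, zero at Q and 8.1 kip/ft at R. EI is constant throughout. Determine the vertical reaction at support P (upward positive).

R_P = 8.103 kip

Insert a hinge at Q; M_Q is the redundant, and each span becomes simply supported.
Discontinuity in slope at Q on the released structure — sum the simple-span end rotations:
  span PQ: point load 16 at a = 1.42: Pab(L + a)/(6LEI) = 31.29/EI
  span QR: triangular load, peak 8.1: 7w₀L³/(360EI) = 272.2/EI
  relative rotation θ_0 = (31.29 + 272.2)/EI = 303.4/EI
A unit hogging moment at Q produces rotation L₁/(3EI) + L₂/(3EI) = 6.833/EI.
Slope continuity at Q: θ_0 = M_Q·6.833/EI, so M_Q = 303.4/6.833 = 44.41 kip·ft (hogging).
Span PQ, ΣM about P with M_Q applied at Q: R_Q^{PQ}·8.5 = 22.72 + 44.41, so R_Q^{PQ} = 7.897 kip and R_P = 16 − 7.897 = 8.103 kip.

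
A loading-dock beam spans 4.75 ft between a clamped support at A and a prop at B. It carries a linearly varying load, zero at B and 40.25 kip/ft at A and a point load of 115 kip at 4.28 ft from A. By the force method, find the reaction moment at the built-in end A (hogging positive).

M_A = 87.3 kip·ft

Release the roller at B. Primary structure: cantilever fixed at A.
Free-end deflection of the primary structure under the applied loading (downward +):
  triangular load, peak 40.25 at the fixed end: w₀L⁴/(30EI) = 683/EI
  point load 115 at a = 4.28: Pa²(3L − a)/(6EI) = 3500/EI
  δ_0 = 4183/EI
Tip deflection under a unit load at B: L³/(3EI) = 35.72/EI.
The prop prevents deflection at B: R_B = δ_0/δ_{BB} = 4183/35.72 = 117.1 kip.
Moment equilibrium about A: M_A = Σ(load moments about A) − R_B·L = 643.6 − 117.1×4.75 = 87.3 kip·ft.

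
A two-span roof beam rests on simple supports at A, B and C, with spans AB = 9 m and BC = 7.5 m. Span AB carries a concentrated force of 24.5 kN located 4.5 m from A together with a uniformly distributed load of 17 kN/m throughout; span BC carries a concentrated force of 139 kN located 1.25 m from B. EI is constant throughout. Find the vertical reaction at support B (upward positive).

Insert a hinge at B; M_B is the redundant, and each span becomes simply supported.
End slopes at the hinge B, treating each span as simply supported:
  span AB: point load 24.5 at a = 4.5: Pab(L + a)/(6LEI) = 124/EI
  span AB: UDL 17: wL³/(24EI) = 516.4/EI
  span BC: point load 139 at a = 1.25: Pab(L + b)/(6LEI) = 331.8/EI
  relative rotation θ_0 = (640.4 + 331.8)/EI = 972.2/EI
A unit hogging moment at B produces rotation L₁/(3EI) + L₂/(3EI) = 5.5/EI.
Compatibility: M_B·(L₁+L₂)/(3EI) = θ_0, giving M_B = 176.8 kN·m (hogging).
Span AB, ΣM about A with M_B applied at B: R_B^{AB}·9 = 798.8 + 176.8, so R_B^{AB} = 108.4 kN and R_A = 177.5 − 108.4 = 69.11 kN.
Span BC, ΣM about C: R_B^{BC}·7.5 = 868.8 + 176.8, so R_B^{BC} = 139.4 kN and R_C = 139 − 139.4 = -0.4023 kN.
R_B = 108.4 + 139.4 = 247.8 kN.

R_B = 247.8 kN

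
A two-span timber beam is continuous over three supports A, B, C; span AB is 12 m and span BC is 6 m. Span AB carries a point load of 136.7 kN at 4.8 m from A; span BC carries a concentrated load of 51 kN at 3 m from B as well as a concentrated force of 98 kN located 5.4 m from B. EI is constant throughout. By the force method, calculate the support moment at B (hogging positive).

Insert a hinge at B; M_B is the redundant, and each span becomes simply supported.
End slopes at the hinge B, treating each span as simply supported:
  span AB: point load 136.7 at a = 4.8: Pab(L + a)/(6LEI) = 1102/EI
  span BC: point load 51 at a = 3: Pab(L + b)/(6LEI) = 114.8/EI
  span BC: point load 98 at a = 5.4: Pab(L + b)/(6LEI) = 58.21/EI
  relative rotation θ_0 = (1102 + 173)/EI = 1275/EI
A unit hogging moment at B produces rotation L₁/(3EI) + L₂/(3EI) = 6/EI.
Slope continuity at B: θ_0 = M_B·6/EI, so M_B = 1275/6 = 212.6 kN·m (hogging).

M_B = 212.6 kN·m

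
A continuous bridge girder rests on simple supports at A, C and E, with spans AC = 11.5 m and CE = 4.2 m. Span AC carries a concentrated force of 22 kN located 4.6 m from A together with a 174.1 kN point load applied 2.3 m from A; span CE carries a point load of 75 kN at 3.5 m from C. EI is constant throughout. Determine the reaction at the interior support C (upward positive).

R_C = 114.2 kN

Insert a hinge at C; M_C is the redundant, and each span becomes simply supported.
End slopes at the hinge C, treating each span as simply supported:
  span AC: point load 22 at a = 4.6: Pab(L + a)/(6LEI) = 162.9/EI
  span AC: point load 174.1 at a = 2.3: Pab(L + a)/(6LEI) = 736.8/EI
  span CE: point load 75 at a = 3.5: Pab(L + b)/(6LEI) = 35.73/EI
  relative rotation θ_0 = (899.7 + 35.73)/EI = 935.5/EI
A unit hogging moment at C produces rotation L₁/(3EI) + L₂/(3EI) = 5.233/EI.
Compatibility: M_C·(L₁+L₂)/(3EI) = θ_0, giving M_C = 178.7 kN·m (hogging).
Span AC, ΣM about A with M_C applied at C: R_C^{AC}·11.5 = 501.6 + 178.7, so R_C^{AC} = 59.16 kN and R_A = 196.1 − 59.16 = 136.9 kN.
Span CE, ΣM about E: R_C^{CE}·4.2 = 52.5 + 178.7, so R_C^{CE} = 55.06 kN and R_E = 75 − 55.06 = 19.94 kN.
R_C = 59.16 + 55.06 = 114.2 kN.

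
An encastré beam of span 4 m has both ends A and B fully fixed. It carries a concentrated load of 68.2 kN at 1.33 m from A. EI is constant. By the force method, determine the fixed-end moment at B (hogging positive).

M_B = 20.13 kN·m

Take the two fixed-end moments M_A, M_B as redundants; the released structure is the simple span AB.
Simple-span end rotations at A and B under the given loads:
  at A: point load 68.2 at a = 1.33: Pab(L + b)/(6LEI) = 67.31/EI
  at B: point load 68.2 at a = 1.33: Pab(L + a)/(6LEI) = 53.79/EI
  θ_A0 = 67.31/EI,  θ_B0 = 53.79/EI
Flexibility coefficients: a unit moment at one end gives L/(3EI) there and L/(6EI) at the far end, so f₁₁ = f₂₂ = 1.333/EI and f₁₂ = f₂₁ = 0.6667/EI.
Compatibility — zero rotation at each built-in end:
  1.333 M_A + 0.6667 M_B = 67.31
  0.6667 M_A + 1.333 M_B = 53.79
Solving the pair gives M_A = 40.41 kN·m and M_B = 20.13 kN·m (hogging).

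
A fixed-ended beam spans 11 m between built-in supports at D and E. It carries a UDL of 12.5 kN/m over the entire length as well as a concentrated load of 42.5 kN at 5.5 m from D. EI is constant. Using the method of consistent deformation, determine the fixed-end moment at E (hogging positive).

M_E = 184.5 kN·m

Take the two fixed-end moments M_D, M_E as redundants; the released structure is the simple span DE.
Simple-span end rotations at D and E under the given loads:
  at D: UDL 12.5: wL³/(24EI) = 693.2/EI
  at E: UDL 12.5: wL³/(24EI) = 693.2/EI
  at D: point load 42.5 at a = 5.5: Pab(L + b)/(6LEI) = 321.4/EI
  at E: point load 42.5 at a = 5.5: Pab(L + a)/(6LEI) = 321.4/EI
  θ_D0 = 1015/EI,  θ_E0 = 1015/EI
Flexibility coefficients: a unit moment at one end gives L/(3EI) there and L/(6EI) at the far end, so f₁₁ = f₂₂ = 3.667/EI and f₁₂ = f₂₁ = 1.833/EI.
Compatibility — zero rotation at each built-in end:
  3.667 M_D + 1.833 M_E = 1015
  1.833 M_D + 3.667 M_E = 1015
Solving the pair gives M_D = 184.5 kN·m and M_E = 184.5 kN·m (hogging).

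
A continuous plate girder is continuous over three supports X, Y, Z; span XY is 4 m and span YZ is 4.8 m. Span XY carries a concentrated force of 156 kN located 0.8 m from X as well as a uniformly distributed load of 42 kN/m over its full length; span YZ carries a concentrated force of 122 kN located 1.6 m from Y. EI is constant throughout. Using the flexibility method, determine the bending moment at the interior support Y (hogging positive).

M_Y = 124.6 kN·m

Release continuity at Y by inserting a hinge; the redundant is the internal moment M_Y. The primary structure is two simply-supported spans XY and YZ.
Discontinuity in slope at Y on the released structure — sum the simple-span end rotations:
  span XY: point load 156 at a = 0.8: Pab(L + a)/(6LEI) = 79.87/EI
  span XY: UDL 42: wL³/(24EI) = 112/EI
  span YZ: point load 122 at a = 1.6: Pab(L + b)/(6LEI) = 173.5/EI
  relative rotation θ_0 = (191.9 + 173.5)/EI = 365.4/EI
A unit hogging moment at Y produces rotation L₁/(3EI) + L₂/(3EI) = 2.933/EI.
Slope continuity at Y: θ_0 = M_Y·2.933/EI, so M_Y = 365.4/2.933 = 124.6 kN·m (hogging).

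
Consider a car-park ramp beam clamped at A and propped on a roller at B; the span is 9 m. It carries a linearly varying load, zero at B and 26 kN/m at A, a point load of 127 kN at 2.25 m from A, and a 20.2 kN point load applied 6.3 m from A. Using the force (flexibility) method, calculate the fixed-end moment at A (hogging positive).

Take the reaction at B as the redundant and release it; the primary structure is a cantilever fixed at A.
Free-end deflection of the primary structure under the applied loading (downward +):
  triangular load, peak 26 at the fixed end: w₀L⁴/(30EI) = 5686/EI
  point load 127 at a = 2.25: Pa²(3L − a)/(6EI) = 2652/EI
  point load 20.2 at a = 6.3: Pa²(3L − a)/(6EI) = 2766/EI
  δ_0 = 11104/EI
Flexibility coefficient — unit upward force at B: δ_{BB} = L³/(3EI) = 243/EI.
The prop prevents deflection at B: R_B = δ_0/δ_{BB} = 11104/243 = 45.7 kN.
Moment equilibrium about A: M_A = Σ(load moments about A) − R_B·L = 764 − 45.7×9 = 352.7 kN·m.

M_A = 352.7 kN·m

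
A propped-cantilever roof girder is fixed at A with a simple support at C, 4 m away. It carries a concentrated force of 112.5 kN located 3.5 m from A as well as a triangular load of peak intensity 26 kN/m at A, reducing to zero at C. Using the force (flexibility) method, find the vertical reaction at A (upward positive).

R_A = 62.58 kN

Release the roller at C. Primary structure: cantilever fixed at A.
Primary-structure tip deflection at C by superposition:
  point load 112.5 at a = 3.5: Pa²(3L − a)/(6EI) = 1952/EI
  triangular load, peak 26 at the fixed end: w₀L⁴/(30EI) = 221.9/EI
  δ_0 = 2174/EI
Tip deflection under a unit load at C: L³/(3EI) = 21.33/EI.
The prop prevents deflection at C: R_C = δ_0/δ_{CC} = 2174/21.33 = 101.9 kN.
Vertical equilibrium: R_A = ΣP − R_C = 164.5 − 101.9 = 62.58 kN.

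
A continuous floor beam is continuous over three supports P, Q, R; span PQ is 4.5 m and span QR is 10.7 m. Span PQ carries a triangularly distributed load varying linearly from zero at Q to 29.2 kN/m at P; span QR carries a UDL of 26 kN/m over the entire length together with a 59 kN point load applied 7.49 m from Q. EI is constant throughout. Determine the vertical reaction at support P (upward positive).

Take M_Q as the redundant. Released structure: two simple spans PQ and QR with a hinge at Q.
End slopes at the hinge Q, treating each span as simply supported:
  span PQ: triangular load, peak 29.2: 7w₀L³/(360EI) = 51.74/EI
  span QR: UDL 26: wL³/(24EI) = 1327/EI
  span QR: point load 59 at a = 7.49: Pab(L + b)/(6LEI) = 307.3/EI
  relative rotation θ_0 = (51.74 + 1634)/EI = 1686/EI
A unit hogging moment at Q produces rotation L₁/(3EI) + L₂/(3EI) = 5.067/EI.
Slope continuity at Q: θ_0 = M_Q·5.067/EI, so M_Q = 1686/5.067 = 332.8 kN·m (hogging).
Span PQ, ΣM about P with M_Q applied at Q: R_Q^{PQ}·4.5 = 98.55 + 332.8, so R_Q^{PQ} = 95.86 kN and R_P = 65.7 − 95.86 = -30.16 kN.

R_P = -30.16 kN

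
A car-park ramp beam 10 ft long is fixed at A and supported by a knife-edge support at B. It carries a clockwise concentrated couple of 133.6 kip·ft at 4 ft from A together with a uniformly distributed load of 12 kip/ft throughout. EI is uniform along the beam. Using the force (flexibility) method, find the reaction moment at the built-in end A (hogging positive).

Release the roller at B. Primary structure: cantilever fixed at A.
Primary-structure tip deflection at B by superposition:
  clockwise couple 133.6 at a = 4: M₀a(2L − a)/(2EI) = 4275/EI
  UDL 12: wL⁴/(8EI) = 15000/EI
  δ_0 = 19275/EI
Tip deflection under a unit load at B: L³/(3EI) = 333.3/EI.
The prop prevents deflection at B: R_B = δ_0/δ_{BB} = 19275/333.3 = 57.83 kip.
Moment equilibrium about A: M_A = Σ(load moments about A) − R_B·L = 733.6 − 57.83×10 = 155.3 kip·ft.

M_A = 155.3 kip·ft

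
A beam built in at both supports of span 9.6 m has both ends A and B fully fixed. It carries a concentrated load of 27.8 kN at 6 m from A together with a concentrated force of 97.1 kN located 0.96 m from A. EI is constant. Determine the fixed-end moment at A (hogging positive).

Release both end moments; the primary structure is a simply-supported span AB with redundants M_A and M_B.
End rotations of the released simple span under the applied load (×1/EI):
  at A: point load 27.8 at a = 6: Pab(L + b)/(6LEI) = 137.6/EI
  at B: point load 27.8 at a = 6: Pab(L + a)/(6LEI) = 162.6/EI
  at A: point load 97.1 at a = 0.96: Pab(L + b)/(6LEI) = 255/EI
  at B: point load 97.1 at a = 0.96: Pab(L + a)/(6LEI) = 147.7/EI
  θ_A0 = 392.6/EI,  θ_B0 = 310.3/EI
Flexibility coefficients: a unit moment at one end gives L/(3EI) there and L/(6EI) at the far end, so f₁₁ = f₂₂ = 3.2/EI and f₁₂ = f₂₁ = 1.6/EI.
Compatibility — zero rotation at each built-in end:
  3.2 M_A + 1.6 M_B = 392.6
  1.6 M_A + 3.2 M_B = 310.3
Solving the pair gives M_A = 98.96 kN·m and M_B = 47.48 kN·m (hogging).

M_A = 98.96 kN·m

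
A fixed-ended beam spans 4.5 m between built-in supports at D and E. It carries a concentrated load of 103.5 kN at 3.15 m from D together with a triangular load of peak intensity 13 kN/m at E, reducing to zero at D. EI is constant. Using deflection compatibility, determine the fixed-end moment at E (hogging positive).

M_E = 81.63 kN·m

Take the two fixed-end moments M_D, M_E as redundants; the released structure is the simple span DE.
On the primary (simply-supported) span, the end slopes from the loading are:
  at D: point load 103.5 at a = 3.15: Pab(L + b)/(6LEI) = 95.36/EI
  at E: point load 103.5 at a = 3.15: Pab(L + a)/(6LEI) = 124.7/EI
  at D: triangular load, peak 13: 7w₀L³/(360EI) = 23.03/EI
  at E: triangular load, peak 13: w₀L³/(45EI) = 26.32/EI
  θ_D0 = 118.4/EI,  θ_E0 = 151/EI
Flexibility coefficients: a unit moment at one end gives L/(3EI) there and L/(6EI) at the far end, so f₁₁ = f₂₂ = 1.5/EI and f₁₂ = f₂₁ = 0.75/EI.
Compatibility — zero rotation at each built-in end:
  1.5 M_D + 0.75 M_E = 118.4
  0.75 M_D + 1.5 M_E = 151
Solving the pair gives M_D = 38.12 kN·m and M_E = 81.63 kN·m (hogging).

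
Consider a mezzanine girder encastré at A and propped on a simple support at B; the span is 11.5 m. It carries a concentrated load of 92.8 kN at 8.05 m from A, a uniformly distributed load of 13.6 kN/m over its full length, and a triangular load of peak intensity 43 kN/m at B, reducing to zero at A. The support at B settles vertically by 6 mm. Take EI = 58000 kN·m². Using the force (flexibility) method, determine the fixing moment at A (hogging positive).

Release the roller at B. Primary structure: cantilever fixed at A.
Free-end deflection of the primary structure under the applied loading (downward +):
  point load 92.8 at a = 8.05: Pa²(3L − a)/(6EI) = 26510/EI
  UDL 13.6: wL⁴/(8EI) = 29733/EI
  triangular load, peak 43 at the free end: 11w₀L⁴/(120EI) = 68940/EI
  δ_0 = 125183/EI
Tip deflection under a unit load at B: L³/(3EI) = 507/EI.
With EI = 58000 kN·m²: δ_0 = 2.1583 m and δ_{BB} = 0.008741 m/kN.
Compatibility — the beam at B must follow the support down by 0.006 m: δ_0 − R_B·δ_{BB} = 0.006, so R_B = (2.1583 − 0.006)/0.008741 = 246.2 kN.
Moment equilibrium about A: M_A = Σ(load moments about A) − R_B·L = 3542 − 246.2×11.5 = 710.1 kN·m.

M_A = 710.1 kN·m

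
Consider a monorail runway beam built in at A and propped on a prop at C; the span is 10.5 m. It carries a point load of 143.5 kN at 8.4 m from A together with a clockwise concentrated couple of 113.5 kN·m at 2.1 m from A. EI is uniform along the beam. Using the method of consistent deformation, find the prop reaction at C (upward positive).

Take the reaction at C as the redundant and release it; the primary structure is a cantilever fixed at A.
Primary-structure tip deflection at C by superposition:
  point load 143.5 at a = 8.4: Pa²(3L − a)/(6EI) = 38983/EI
  clockwise couple 113.5 at a = 2.1: M₀a(2L − a)/(2EI) = 2252/EI
  δ_0 = 41235/EI
Tip deflection under a unit load at C: L³/(3EI) = 385.9/EI.
The prop prevents deflection at C: R_C = δ_0/δ_{CC} = 41235/385.9 = 106.9 kN.

R_C = 106.9 kN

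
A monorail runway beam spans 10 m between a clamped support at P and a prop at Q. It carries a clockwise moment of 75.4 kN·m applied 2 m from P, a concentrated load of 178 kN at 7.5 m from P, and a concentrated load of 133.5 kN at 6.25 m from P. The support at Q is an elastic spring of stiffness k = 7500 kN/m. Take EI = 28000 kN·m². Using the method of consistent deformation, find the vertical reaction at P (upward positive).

Choose R_Q as the redundant. The primary structure is the cantilever fixed at P.
Free-end deflection of the primary structure under the applied loading (downward +):
  clockwise couple 75.4 at a = 2: M₀a(2L − a)/(2EI) = 1357/EI
  point load 178 at a = 7.5: Pa²(3L − a)/(6EI) = 37547/EI
  point load 133.5 at a = 6.25: Pa²(3L − a)/(6EI) = 20642/EI
  δ_0 = 59546/EI
Flexibility coefficient — unit upward force at Q: δ_{QQ} = L³/(3EI) = 333.3/EI.
With EI = 28000 kN·m²: δ_0 = 2.1266 m and δ_{QQ} = 0.011905 m/kN.
Compatibility — the spring shortens by R_Q/k under the reaction it provides: δ_0 − R_Q·δ_{QQ} = R_Q/k. With 1/k = 0.000133 m/kN, R_Q = δ_0 / (δ_{QQ} + 1/k) = 2.1266 / (0.011905 + 0.000133) = 176.7 kN.
Vertical equilibrium: R_P = ΣP − R_Q = 311.5 − 176.7 = 134.8 kN.

R_P = 134.8 kN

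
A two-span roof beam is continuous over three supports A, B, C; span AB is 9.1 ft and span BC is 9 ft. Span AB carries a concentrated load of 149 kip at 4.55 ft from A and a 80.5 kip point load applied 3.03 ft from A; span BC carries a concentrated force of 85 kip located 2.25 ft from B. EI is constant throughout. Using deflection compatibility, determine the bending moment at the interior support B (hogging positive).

M_B = 244.7 kip·ft

Insert a hinge at B; M_B is the redundant, and each span becomes simply supported.
End slopes at the hinge B, treating each span as simply supported:
  span AB: point load 149 at a = 4.55: Pab(L + a)/(6LEI) = 771.2/EI
  span AB: point load 80.5 at a = 3.03: Pab(L + a)/(6LEI) = 328.9/EI
  span BC: point load 85 at a = 2.25: Pab(L + b)/(6LEI) = 376.5/EI
  relative rotation θ_0 = (1100 + 376.5)/EI = 1477/EI
A unit hogging moment at B produces rotation L₁/(3EI) + L₂/(3EI) = 6.033/EI.
Compatibility: M_B·(L₁+L₂)/(3EI) = θ_0, giving M_B = 244.7 kip·ft (hogging).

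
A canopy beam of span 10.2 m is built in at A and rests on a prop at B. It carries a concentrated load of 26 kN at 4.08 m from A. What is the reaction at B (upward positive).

Release the roller at B. Primary structure: cantilever fixed at A.
Free-end deflection of the primary structure under the applied loading (downward +):
  point load 26 at a = 4.08: Pa²(3L − a)/(6EI) = 1913/EI
Flexibility coefficient — unit upward force at B: δ_{BB} = L³/(3EI) = 353.7/EI.
The prop prevents deflection at B: R_B = δ_0/δ_{BB} = 1913/353.7 = 5.408 kN.

R_B = 5.408 kN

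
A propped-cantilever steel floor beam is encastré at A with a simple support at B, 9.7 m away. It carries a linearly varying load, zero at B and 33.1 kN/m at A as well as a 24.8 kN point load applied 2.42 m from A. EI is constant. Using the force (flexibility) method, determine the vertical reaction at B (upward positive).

R_B = 34.23 kN

Take the reaction at B as the redundant and release it; the primary structure is a cantilever fixed at A.
Free-end deflection of the primary structure under the applied loading (downward +):
  triangular load, peak 33.1 at the fixed end: w₀L⁴/(30EI) = 9768/EI
  point load 24.8 at a = 2.42: Pa²(3L − a)/(6EI) = 645.8/EI
  δ_0 = 10414/EI
Tip deflection under a unit load at B: L³/(3EI) = 304.2/EI.
The prop prevents deflection at B: R_B = δ_0/δ_{BB} = 10414/304.2 = 34.23 kN.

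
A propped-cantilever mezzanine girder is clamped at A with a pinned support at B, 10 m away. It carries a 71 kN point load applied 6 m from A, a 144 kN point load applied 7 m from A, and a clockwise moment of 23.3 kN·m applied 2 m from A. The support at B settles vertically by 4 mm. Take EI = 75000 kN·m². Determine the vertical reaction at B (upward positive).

R_B = 112.2 kN

Choose R_B as the redundant. The primary structure is the cantilever fixed at A.
Free-end deflection of the primary structure under the applied loading (downward +):
  point load 71 at a = 6: Pa²(3L − a)/(6EI) = 10224/EI
  point load 144 at a = 7: Pa²(3L − a)/(6EI) = 27048/EI
  clockwise couple 23.3 at a = 2: M₀a(2L − a)/(2EI) = 419.4/EI
  δ_0 = 37691/EI
Flexibility coefficient — unit upward force at B: δ_{BB} = L³/(3EI) = 333.3/EI.
With EI = 75000 kN·m²: δ_0 = 0.50255 m and δ_{BB} = 0.004444 m/kN.
Compatibility — the beam at B must follow the support down by 0.004 m: δ_0 − R_B·δ_{BB} = 0.004, so R_B = (0.50255 − 0.004)/0.004444 = 112.2 kN.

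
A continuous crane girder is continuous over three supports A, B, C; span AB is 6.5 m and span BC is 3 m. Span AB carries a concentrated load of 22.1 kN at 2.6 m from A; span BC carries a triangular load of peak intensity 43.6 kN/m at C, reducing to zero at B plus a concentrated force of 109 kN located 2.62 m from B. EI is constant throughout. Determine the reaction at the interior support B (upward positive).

R_B = 59.15 kN

Release continuity at B by inserting a hinge; the redundant is the internal moment M_B. The primary structure is two simply-supported spans AB and BC.
Discontinuity in slope at B on the released structure — sum the simple-span end rotations:
  span AB: point load 22.1 at a = 2.6: Pab(L + a)/(6LEI) = 52.29/EI
  span BC: triangular load, peak 43.6: 7w₀L³/(360EI) = 22.89/EI
  span BC: point load 109 at a = 2.62: Pab(L + b)/(6LEI) = 20.38/EI
  relative rotation θ_0 = (52.29 + 43.27)/EI = 95.56/EI
A unit hogging moment at B produces rotation L₁/(3EI) + L₂/(3EI) = 3.167/EI.
Slope continuity at B: θ_0 = M_B·3.167/EI, so M_B = 95.56/3.167 = 30.18 kN·m (hogging).
Span AB, ΣM about A with M_B applied at B: R_B^{AB}·6.5 = 57.46 + 30.18, so R_B^{AB} = 13.48 kN and R_A = 22.1 − 13.48 = 8.618 kN.
Span BC, ΣM about C: R_B^{BC}·3 = 106.8 + 30.18, so R_B^{BC} = 45.67 kN and R_C = 174.4 − 45.67 = 128.7 kN.
R_B = 13.48 + 45.67 = 59.15 kN.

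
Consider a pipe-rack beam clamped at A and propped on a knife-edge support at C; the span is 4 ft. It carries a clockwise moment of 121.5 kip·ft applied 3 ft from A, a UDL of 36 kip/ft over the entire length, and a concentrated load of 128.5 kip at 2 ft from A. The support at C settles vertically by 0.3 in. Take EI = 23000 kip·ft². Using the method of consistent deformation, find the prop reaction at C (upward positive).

R_C = 109.9 kip

Take the reaction at C as the redundant and release it; the primary structure is a cantilever fixed at A.
Deflection at C on the released cantilever, summing each load's contribution:
  clockwise couple 121.5 at a = 3: M₀a(2L − a)/(2EI) = 911.2/EI
  UDL 36: wL⁴/(8EI) = 1152/EI
  point load 128.5 at a = 2: Pa²(3L − a)/(6EI) = 856.7/EI
  δ_0 = 2920/EI
Tip deflection under a unit load at C: L³/(3EI) = 21.33/EI.
With EI = 23000 kip·ft²: δ_0 = 0.12695 ft and δ_{CC} = 0.000928 ft/kip.
Compatibility — the beam at C must follow the support down by 0.025 ft: δ_0 − R_C·δ_{CC} = 0.025, so R_C = (0.12695 − 0.025)/0.000928 = 109.9 kip.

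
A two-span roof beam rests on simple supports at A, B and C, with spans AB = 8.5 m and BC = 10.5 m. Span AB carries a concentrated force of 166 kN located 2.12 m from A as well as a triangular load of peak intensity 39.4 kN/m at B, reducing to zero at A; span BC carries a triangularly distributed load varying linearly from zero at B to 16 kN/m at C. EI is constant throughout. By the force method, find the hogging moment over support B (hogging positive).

M_B = 215.6 kN·m

Insert a hinge at B; M_B is the redundant, and each span becomes simply supported.
Rotations at B on the released spans (each span's end-slope, ×1/EI):
  span AB: point load 166 at a = 2.12: Pab(L + a)/(6LEI) = 467.5/EI
  span AB: triangular load, peak 39.4: w₀L³/(45EI) = 537.7/EI
  span BC: triangular load, peak 16: 7w₀L³/(360EI) = 360.1/EI
  relative rotation θ_0 = (1005 + 360.1)/EI = 1365/EI
A unit hogging moment at B produces rotation L₁/(3EI) + L₂/(3EI) = 6.333/EI.
Compatibility: M_B·(L₁+L₂)/(3EI) = θ_0, giving M_B = 215.6 kN·m (hogging).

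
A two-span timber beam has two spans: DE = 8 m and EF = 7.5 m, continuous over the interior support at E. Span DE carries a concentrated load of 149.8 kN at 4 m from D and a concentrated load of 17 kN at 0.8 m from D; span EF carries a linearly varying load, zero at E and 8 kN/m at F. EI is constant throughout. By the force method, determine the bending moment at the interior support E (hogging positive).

Take M_E as the redundant. Released structure: two simple spans DE and EF with a hinge at E.
Discontinuity in slope at E on the released structure — sum the simple-span end rotations:
  span DE: point load 149.8 at a = 4: Pab(L + a)/(6LEI) = 599.2/EI
  span DE: point load 17 at a = 0.8: Pab(L + a)/(6LEI) = 17.95/EI
  span EF: triangular load, peak 8: 7w₀L³/(360EI) = 65.62/EI
  relative rotation θ_0 = (617.2 + 65.62)/EI = 682.8/EI
A unit hogging moment at E produces rotation L₁/(3EI) + L₂/(3EI) = 5.167/EI.
Slope continuity at E: θ_0 = M_E·5.167/EI, so M_E = 682.8/5.167 = 132.2 kN·m (hogging).

M_E = 132.2 kN·m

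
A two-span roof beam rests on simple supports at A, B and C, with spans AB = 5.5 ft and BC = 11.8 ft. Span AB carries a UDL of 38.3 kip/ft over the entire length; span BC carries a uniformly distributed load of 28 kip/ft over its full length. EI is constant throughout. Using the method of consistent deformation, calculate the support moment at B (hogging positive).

M_B = 378.4 kip·ft

Take M_B as the redundant. Released structure: two simple spans AB and BC with a hinge at B.
End slopes at the hinge B, treating each span as simply supported:
  span AB: UDL 38.3: wL³/(24EI) = 265.5/EI
  span BC: UDL 28: wL³/(24EI) = 1917/EI
  relative rotation θ_0 = (265.5 + 1917)/EI = 2182/EI
A unit hogging moment at B produces rotation L₁/(3EI) + L₂/(3EI) = 5.767/EI.
Compatibility: M_B·(L₁+L₂)/(3EI) = θ_0, giving M_B = 378.4 kip·ft (hogging).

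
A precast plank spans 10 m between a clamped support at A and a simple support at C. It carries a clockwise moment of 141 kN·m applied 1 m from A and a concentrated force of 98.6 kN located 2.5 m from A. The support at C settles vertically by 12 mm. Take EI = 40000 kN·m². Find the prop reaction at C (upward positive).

R_C = 11.05 kN

Release the roller at C. Primary structure: cantilever fixed at A.
Free-end deflection of the primary structure under the applied loading (downward +):
  clockwise couple 141 at a = 1: M₀a(2L − a)/(2EI) = 1340/EI
  point load 98.6 at a = 2.5: Pa²(3L − a)/(6EI) = 2824/EI
  δ_0 = 4164/EI
Flexibility coefficient — unit upward force at C: δ_{CC} = L³/(3EI) = 333.3/EI.
With EI = 40000 kN·m²: δ_0 = 0.1041 m and δ_{CC} = 0.008333 m/kN.
Compatibility — the beam at C must follow the support down by 0.012 m: δ_0 − R_C·δ_{CC} = 0.012, so R_C = (0.1041 − 0.012)/0.008333 = 11.05 kN.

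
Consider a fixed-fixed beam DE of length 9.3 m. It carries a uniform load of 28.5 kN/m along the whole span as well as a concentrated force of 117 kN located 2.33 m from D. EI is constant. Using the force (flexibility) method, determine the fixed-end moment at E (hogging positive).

M_E = 256.6 kN·m

Take the two fixed-end moments M_D, M_E as redundants; the released structure is the simple span DE.
Simple-span end rotations at D and E under the given loads:
  at D: UDL 28.5: wL³/(24EI) = 955.2/EI
  at E: UDL 28.5: wL³/(24EI) = 955.2/EI
  at D: point load 117 at a = 2.33: Pab(L + b)/(6LEI) = 554/EI
  at E: point load 117 at a = 2.33: Pab(L + a)/(6LEI) = 396/EI
  θ_D0 = 1509/EI,  θ_E0 = 1351/EI
Flexibility coefficients: a unit moment at one end gives L/(3EI) there and L/(6EI) at the far end, so f₁₁ = f₂₂ = 3.1/EI and f₁₂ = f₂₁ = 1.55/EI.
Compatibility — zero rotation at each built-in end:
  3.1 M_D + 1.55 M_E = 1509
  1.55 M_D + 3.1 M_E = 1351
Solving the pair gives M_D = 358.5 kN·m and M_E = 256.6 kN·m (hogging).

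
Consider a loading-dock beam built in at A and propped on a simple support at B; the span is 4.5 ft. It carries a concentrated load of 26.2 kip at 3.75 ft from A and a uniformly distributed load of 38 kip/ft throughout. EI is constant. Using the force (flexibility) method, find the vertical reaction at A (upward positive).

Release the roller at B. Primary structure: cantilever fixed at A.
Downward deflection at the released point B due to the loads:
  point load 26.2 at a = 3.75: Pa²(3L − a)/(6EI) = 598.7/EI
  UDL 38: wL⁴/(8EI) = 1948/EI
  δ_0 = 2547/EI
Tip deflection under a unit load at B: L³/(3EI) = 30.38/EI.
The prop prevents deflection at B: R_B = δ_0/δ_{BB} = 2547/30.38 = 83.84 kip.
Vertical equilibrium: R_A = ΣP − R_B = 197.2 − 83.84 = 113.4 kip.

R_A = 113.4 kip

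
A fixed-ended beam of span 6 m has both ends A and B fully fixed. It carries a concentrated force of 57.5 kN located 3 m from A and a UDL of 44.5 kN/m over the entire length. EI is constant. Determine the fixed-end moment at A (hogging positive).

Take the two fixed-end moments M_A, M_B as redundants; the released structure is the simple span AB.
Simple-span end rotations at A and B under the given loads:
  at A: point load 57.5 at a = 3: Pab(L + b)/(6LEI) = 129.4/EI
  at B: point load 57.5 at a = 3: Pab(L + a)/(6LEI) = 129.4/EI
  at A: UDL 44.5: wL³/(24EI) = 400.5/EI
  at B: UDL 44.5: wL³/(24EI) = 400.5/EI
  θ_A0 = 529.9/EI,  θ_B0 = 529.9/EI
Flexibility coefficients: a unit moment at one end gives L/(3EI) there and L/(6EI) at the far end, so f₁₁ = f₂₂ = 2/EI and f₁₂ = f₂₁ = 1/EI.
Compatibility — zero rotation at each built-in end:
  2 M_A + 1 M_B = 529.9
  1 M_A + 2 M_B = 529.9
Solving the pair gives M_A = 176.6 kN·m and M_B = 176.6 kN·m (hogging).

M_A = 176.6 kN·m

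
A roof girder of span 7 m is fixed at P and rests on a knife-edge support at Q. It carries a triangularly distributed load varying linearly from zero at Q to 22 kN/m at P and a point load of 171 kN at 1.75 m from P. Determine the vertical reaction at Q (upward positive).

Take the reaction at Q as the redundant and release it; the primary structure is a cantilever fixed at P.
Deflection at Q on the released cantilever, summing each load's contribution:
  triangular load, peak 22 at the fixed end: w₀L⁴/(30EI) = 1761/EI
  point load 171 at a = 1.75: Pa²(3L − a)/(6EI) = 1680/EI
  δ_0 = 3441/EI
Flexibility coefficient — unit upward force at Q: δ_{QQ} = L³/(3EI) = 114.3/EI.
Compatibility at Q: δ_0 − R_Q·δ_{QQ} = 0, so R_Q = 3441/114.3 = 30.1 kN.

R_Q = 30.1 kN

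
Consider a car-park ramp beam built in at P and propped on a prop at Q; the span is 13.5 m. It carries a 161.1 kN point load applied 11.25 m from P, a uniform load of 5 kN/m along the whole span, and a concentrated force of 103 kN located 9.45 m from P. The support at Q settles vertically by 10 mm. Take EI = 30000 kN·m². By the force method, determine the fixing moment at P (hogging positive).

M_P = 484.9 kN·m

Release the roller at Q. Primary structure: cantilever fixed at P.
Downward deflection at the released point Q due to the loads:
  point load 161.1 at a = 11.25: Pa²(3L − a)/(6EI) = 99397/EI
  UDL 5: wL⁴/(8EI) = 20759/EI
  point load 103 at a = 9.45: Pa²(3L − a)/(6EI) = 47600/EI
  δ_0 = 167757/EI
Tip deflection under a unit load at Q: L³/(3EI) = 820.1/EI.
With EI = 30000 kN·m²: δ_0 = 5.5919 m and δ_{QQ} = 0.027338 m/kN.
Compatibility — the beam at Q must follow the support down by 0.01 m: δ_0 − R_Q·δ_{QQ} = 0.01, so R_Q = (5.5919 − 0.01)/0.027338 = 204.2 kN.
Moment equilibrium about P: M_P = Σ(load moments about P) − R_Q·L = 3241 − 204.2×13.5 = 484.9 kN·m.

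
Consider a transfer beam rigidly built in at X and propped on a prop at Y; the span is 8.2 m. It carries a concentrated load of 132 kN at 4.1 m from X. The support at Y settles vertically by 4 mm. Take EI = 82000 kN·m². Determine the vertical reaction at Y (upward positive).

Release the roller at Y. Primary structure: cantilever fixed at X.
Downward deflection at the released point Y due to the loads:
  point load 132 at a = 4.1: Pa²(3L − a)/(6EI) = 7581/EI
Flexibility coefficient — unit upward force at Y: δ_{YY} = L³/(3EI) = 183.8/EI.
With EI = 82000 kN·m²: δ_0 = 0.092455 m and δ_{YY} = 0.002241 m/kN.
Compatibility — the beam at Y must follow the support down by 0.004 m: δ_0 − R_Y·δ_{YY} = 0.004, so R_Y = (0.092455 − 0.004)/0.002241 = 39.47 kN.

R_Y = 39.47 kN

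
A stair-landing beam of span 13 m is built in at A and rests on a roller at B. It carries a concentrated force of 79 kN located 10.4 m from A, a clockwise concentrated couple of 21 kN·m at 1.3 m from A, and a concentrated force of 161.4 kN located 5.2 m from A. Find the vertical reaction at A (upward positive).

R_A = 150.8 kN

Take the reaction at B as the redundant and release it; the primary structure is a cantilever fixed at A.
Free-end deflection of the primary structure under the applied loading (downward +):
  point load 79 at a = 10.4: Pa²(3L − a)/(6EI) = 40729/EI
  clockwise couple 21 at a = 1.3: M₀a(2L − a)/(2EI) = 337.2/EI
  point load 161.4 at a = 5.2: Pa²(3L − a)/(6EI) = 24585/EI
  δ_0 = 65652/EI
Tip deflection under a unit load at B: L³/(3EI) = 732.3/EI.
The prop prevents deflection at B: R_B = δ_0/δ_{BB} = 65652/732.3 = 89.65 kN.
Vertical equilibrium: R_A = ΣP − R_B = 240.4 − 89.65 = 150.8 kN.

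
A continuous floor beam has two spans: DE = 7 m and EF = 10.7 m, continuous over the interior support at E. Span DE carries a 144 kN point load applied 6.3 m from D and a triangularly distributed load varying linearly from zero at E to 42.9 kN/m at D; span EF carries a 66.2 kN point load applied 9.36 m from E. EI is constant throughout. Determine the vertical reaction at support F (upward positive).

R_F = 47.73 kN

Take M_E as the redundant. Released structure: two simple spans DE and EF with a hinge at E.
Rotations at E on the released spans (each span's end-slope, ×1/EI):
  span DE: point load 144 at a = 6.3: Pab(L + a)/(6LEI) = 201.1/EI
  span DE: triangular load, peak 42.9: 7w₀L³/(360EI) = 286.1/EI
  span EF: point load 66.2 at a = 9.36: Pab(L + b)/(6LEI) = 155.7/EI
  relative rotation θ_0 = (487.2 + 155.7)/EI = 642.9/EI
A unit hogging moment at E produces rotation L₁/(3EI) + L₂/(3EI) = 5.9/EI.
Slope continuity at E: θ_0 = M_E·5.9/EI, so M_E = 642.9/5.9 = 109 kN·m (hogging).
Span EF, ΣM about F: R_E^{EF}·10.7 = 88.71 + 109, so R_E^{EF} = 18.47 kN and R_F = 66.2 − 18.47 = 47.73 kN.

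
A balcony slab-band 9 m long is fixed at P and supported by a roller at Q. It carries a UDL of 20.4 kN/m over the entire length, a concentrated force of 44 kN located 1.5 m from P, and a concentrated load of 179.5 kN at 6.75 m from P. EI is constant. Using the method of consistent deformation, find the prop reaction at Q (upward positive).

Release the roller at Q. Primary structure: cantilever fixed at P.
Primary-structure tip deflection at Q by superposition:
  UDL 20.4: wL⁴/(8EI) = 16731/EI
  point load 44 at a = 1.5: Pa²(3L − a)/(6EI) = 420.8/EI
  point load 179.5 at a = 6.75: Pa²(3L − a)/(6EI) = 27602/EI
  δ_0 = 44754/EI
Tip deflection under a unit load at Q: L³/(3EI) = 243/EI.
The prop prevents deflection at Q: R_Q = δ_0/δ_{QQ} = 44754/243 = 184.2 kN.

R_Q = 184.2 kN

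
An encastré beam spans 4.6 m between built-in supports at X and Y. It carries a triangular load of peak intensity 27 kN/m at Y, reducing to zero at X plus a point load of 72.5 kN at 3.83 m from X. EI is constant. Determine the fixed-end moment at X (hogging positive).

Take the two fixed-end moments M_X, M_Y as redundants; the released structure is the simple span XY.
On the primary (simply-supported) span, the end slopes from the loading are:
  at X: triangular load, peak 27: 7w₀L³/(360EI) = 51.1/EI
  at Y: triangular load, peak 27: w₀L³/(45EI) = 58.4/EI
  at X: point load 72.5 at a = 3.83: Pab(L + b)/(6LEI) = 41.6/EI
  at Y: point load 72.5 at a = 3.83: Pab(L + a)/(6LEI) = 65.3/EI
  θ_X0 = 92.7/EI,  θ_Y0 = 123.7/EI
Flexibility coefficients: a unit moment at one end gives L/(3EI) there and L/(6EI) at the far end, so f₁₁ = f₂₂ = 1.533/EI and f₁₂ = f₂₁ = 0.7667/EI.
Compatibility — zero rotation at each built-in end:
  1.533 M_X + 0.7667 M_Y = 92.7
  0.7667 M_X + 1.533 M_Y = 123.7
Solving the pair gives M_X = 26.82 kN·m and M_Y = 67.27 kN·m (hogging).

M_X = 26.82 kN·m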